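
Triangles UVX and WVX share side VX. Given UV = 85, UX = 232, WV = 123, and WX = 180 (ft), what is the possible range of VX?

147 < VX < 303

From triangle UVX: |85 − 232| < VX < 85 + 232, i.e. 147 < VX < 317.
From triangle WVX: 57 < VX < 303.
Both must hold, so VX lies in the intersection.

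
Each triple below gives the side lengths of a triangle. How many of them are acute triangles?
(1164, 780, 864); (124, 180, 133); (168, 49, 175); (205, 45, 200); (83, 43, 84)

2

(1164,780,864): 780²+864² = 1354896 = 1164² → right
(124,180,133): 124²+133² = 33065 > 32400 = 180² → acute
(168,49,175): 49²+168² = 30625 = 175² → right
(205,45,200): 45²+200² = 42025 = 205² → right
(83,43,84): 43²+83² = 8738 > 7056 = 84² → acute
2 of the 5 are acute.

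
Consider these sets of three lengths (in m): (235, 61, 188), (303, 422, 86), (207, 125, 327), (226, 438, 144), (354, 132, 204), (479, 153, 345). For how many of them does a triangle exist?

3

(61,188,235): 61+188 > 235 → valid
(86,303,422): 86+303 ≤ 422 → not valid
(125,207,327): 125+207 > 327 → valid
(144,226,438): 144+226 ≤ 438 → not valid
(132,204,354): 132+204 ≤ 354 → not valid
(153,345,479): 153+345 > 479 → valid
3 of the 6 triples form a triangle.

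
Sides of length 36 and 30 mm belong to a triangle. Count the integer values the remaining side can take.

59

The third side lies in the open interval (6, 66).
Integers from 7 to 65 inclusive: 65 − 7 + 1 = 59.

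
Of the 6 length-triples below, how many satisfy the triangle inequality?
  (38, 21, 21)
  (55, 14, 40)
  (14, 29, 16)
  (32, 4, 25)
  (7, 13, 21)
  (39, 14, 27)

3

(21,21,38): 21+21 > 38 → valid
(14,40,55): 14+40 ≤ 55 → not valid
(14,16,29): 14+16 > 29 → valid
(4,25,32): 4+25 ≤ 32 → not valid
(7,13,21): 7+13 ≤ 21 → not valid
(14,27,39): 14+27 > 39 → valid
3 of the 6 triples form a triangle.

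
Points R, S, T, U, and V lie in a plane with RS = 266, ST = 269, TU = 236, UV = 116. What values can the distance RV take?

0 ≤ RV ≤ 887

The maximum is all hops collinear in one direction: 266 + 269 + 236 + 116 = 887.
The longest hop is 269; the others sum to 618. Since 269 ≤ 618, the path can fold back on itself completely, so the minimum distance is 0.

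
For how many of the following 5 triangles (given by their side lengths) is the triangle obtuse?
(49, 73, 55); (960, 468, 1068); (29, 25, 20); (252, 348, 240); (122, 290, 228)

1

(49,73,55): 49²+55² = 5426 > 5329 = 73² → acute
(960,468,1068): 468²+960² = 1140624 = 1068² → right
(29,25,20): 20²+25² = 1025 > 841 = 29² → acute
(252,348,240): 240²+252² = 121104 = 348² → right
(122,290,228): 122²+228² = 66868 < 84100 = 290² → obtuse
1 of the 5 is obtuse.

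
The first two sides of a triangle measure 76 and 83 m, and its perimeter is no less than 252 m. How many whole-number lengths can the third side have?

66

Triangle inequality: 7 < x < 159. Perimeter ≥ 252 gives x ≥ 252 − 76 − 83 = 93.
So 93 ≤ x < 159; integers 93 through 158: 66 values.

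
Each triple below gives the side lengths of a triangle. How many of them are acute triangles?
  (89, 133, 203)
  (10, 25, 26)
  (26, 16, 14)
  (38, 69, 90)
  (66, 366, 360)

1

(89,133,203): 89²+133² = 25610 < 41209 = 203² → obtuse
(10,25,26): 10²+25² = 725 > 676 = 26² → acute
(26,16,14): 14²+16² = 452 < 676 = 26² → obtuse
(38,69,90): 38²+69² = 6205 < 8100 = 90² → obtuse
(66,366,360): 66²+360² = 133956 = 366² → right
1 of the 5 is acute.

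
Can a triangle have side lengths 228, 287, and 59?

The two shorter sides sum to 287, exactly equal to the longest side 287.
That gives only a degenerate (flat) triangle — the inequality must be strict.

No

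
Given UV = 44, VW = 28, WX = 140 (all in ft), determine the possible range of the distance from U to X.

The maximum is all hops collinear in one direction: 44 + 28 + 140 = 212.
The longest hop is 140; the others sum to 72. Folding the others back against it leaves at least 140 − 72 = 68.

68 ≤ UX ≤ 212 ft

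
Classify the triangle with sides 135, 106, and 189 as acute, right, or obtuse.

Compare the square of the longest side to the sum of squares of the other two: 106² + 135² = 29461 < 35721 = 189².

obtuse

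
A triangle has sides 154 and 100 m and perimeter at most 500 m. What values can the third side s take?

54 < s ≤ 246 m

Triangle inequality alone gives 54 < s < 254.
The perimeter condition gives s ≤ 500 − 154 − 100 = 246.
Intersecting the two: 54 < s ≤ 246.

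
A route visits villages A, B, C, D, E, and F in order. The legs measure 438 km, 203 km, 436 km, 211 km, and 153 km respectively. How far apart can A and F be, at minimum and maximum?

0 ≤ AF ≤ 1441 km

The maximum is all hops collinear in one direction: 438 + 203 + 436 + 211 + 153 = 1441.
The longest hop is 438; the others sum to 1003. Since 438 ≤ 1003, the path can fold back on itself completely, so the minimum distance is 0.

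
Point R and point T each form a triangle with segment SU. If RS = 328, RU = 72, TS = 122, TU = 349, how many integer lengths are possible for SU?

143

From triangle RSU: 256 < SU < 400.
From triangle TSU: 227 < SU < 471.
Intersection: 256 < SU < 400, so integers 257 through 399: 143 values.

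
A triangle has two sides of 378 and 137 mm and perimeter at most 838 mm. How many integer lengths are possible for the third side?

82

Triangle inequality: 241 < x < 515. Perimeter ≤ 838 gives x ≤ 838 − 378 − 137 = 323.
So 241 < x ≤ 323; integers 242 through 323: 82 values.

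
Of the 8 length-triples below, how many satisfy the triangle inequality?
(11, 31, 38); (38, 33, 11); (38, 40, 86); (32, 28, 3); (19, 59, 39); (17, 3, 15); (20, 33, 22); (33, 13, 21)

5

(11,31,38): 11+31 > 38 → valid
(11,33,38): 11+33 > 38 → valid
(38,40,86): 38+40 ≤ 86 → not valid
(3,28,32): 3+28 ≤ 32 → not valid
(19,39,59): 19+39 ≤ 59 → not valid
(3,15,17): 3+15 > 17 → valid
(20,22,33): 20+22 > 33 → valid
(13,21,33): 13+21 > 33 → valid
5 of the 8 triples form a triangle.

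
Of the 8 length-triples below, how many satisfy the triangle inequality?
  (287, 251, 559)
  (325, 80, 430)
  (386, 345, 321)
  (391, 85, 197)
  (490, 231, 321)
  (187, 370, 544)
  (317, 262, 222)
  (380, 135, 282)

5

(251,287,559): 251+287 ≤ 559 → not valid
(80,325,430): 80+325 ≤ 430 → not valid
(321,345,386): 321+345 > 386 → valid
(85,197,391): 85+197 ≤ 391 → not valid
(231,321,490): 231+321 > 490 → valid
(187,370,544): 187+370 > 544 → valid
(222,262,317): 222+262 > 317 → valid
(135,282,380): 135+282 > 380 → valid
5 of the 8 triples form a triangle.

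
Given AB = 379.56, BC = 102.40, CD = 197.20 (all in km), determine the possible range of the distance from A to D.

The maximum is all hops collinear in one direction: 379.56 + 102.40 + 197.20 = 679.16.
The longest hop is 379.56; the others sum to 299.60. Folding the others back against it leaves at least 379.56 − 299.60 = 79.96.

79.96 ≤ AD ≤ 679.16 km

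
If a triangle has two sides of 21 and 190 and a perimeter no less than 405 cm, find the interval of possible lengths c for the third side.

Triangle inequality alone gives 169 < c < 211.
The perimeter condition gives c ≥ 405 − 21 − 190 = 194.
Intersecting the two: 194 ≤ c < 211.

194 ≤ c < 211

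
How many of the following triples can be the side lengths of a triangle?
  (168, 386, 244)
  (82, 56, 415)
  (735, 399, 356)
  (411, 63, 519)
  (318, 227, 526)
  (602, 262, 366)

4

(168,244,386): 168+244 > 386 → valid
(56,82,415): 56+82 ≤ 415 → not valid
(356,399,735): 356+399 > 735 → valid
(63,411,519): 63+411 ≤ 519 → not valid
(227,318,526): 227+318 > 526 → valid
(262,366,602): 262+366 > 602 → valid
4 of the 6 triples form a triangle.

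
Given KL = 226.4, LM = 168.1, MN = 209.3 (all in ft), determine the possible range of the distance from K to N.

0 ≤ KN ≤ 603.8 ft

The maximum is all hops collinear in one direction: 226.4 + 168.1 + 209.3 = 603.8.
The longest hop is 226.4; the others sum to 377.4. Since 226.4 ≤ 377.4, the path can fold back on itself completely, so the minimum distance is 0.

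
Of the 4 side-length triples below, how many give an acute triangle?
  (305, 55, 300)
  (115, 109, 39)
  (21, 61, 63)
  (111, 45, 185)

(305,55,300): 55²+300² = 93025 = 305² → right
(115,109,39): 39²+109² = 13402 > 13225 = 115² → acute
(21,61,63): 21²+61² = 4162 > 3969 = 63² → acute
(111,45,185): 45+111 ≤ 185, not a triangle
2 of the 4 are acute.

2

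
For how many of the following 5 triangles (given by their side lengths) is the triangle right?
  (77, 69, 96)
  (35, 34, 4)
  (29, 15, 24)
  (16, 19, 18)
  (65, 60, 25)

(77,69,96): 69²+77² = 10690 > 9216 = 96² → acute
(35,34,4): 4²+34² = 1172 < 1225 = 35² → obtuse
(29,15,24): 15²+24² = 801 < 841 = 29² → obtuse
(16,19,18): 16²+18² = 580 > 361 = 19² → acute
(65,60,25): 25²+60² = 4225 = 65² → right
1 of the 5 is right.

1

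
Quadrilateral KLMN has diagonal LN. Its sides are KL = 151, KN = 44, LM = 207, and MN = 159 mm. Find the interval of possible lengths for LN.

107 < LN < 195

From triangle KLN: |151 − 44| < LN < 151 + 44, i.e. 107 < LN < 195.
From triangle MLN: 48 < LN < 366.
Both must hold, so LN lies in the intersection.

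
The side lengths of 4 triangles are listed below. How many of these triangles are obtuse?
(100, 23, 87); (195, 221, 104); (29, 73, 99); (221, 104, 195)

(100,23,87): 23²+87² = 8098 < 10000 = 100² → obtuse
(195,221,104): 104²+195² = 48841 = 221² → right
(29,73,99): 29²+73² = 6170 < 9801 = 99² → obtuse
(221,104,195): 104²+195² = 48841 = 221² → right
2 of the 4 are obtuse.

2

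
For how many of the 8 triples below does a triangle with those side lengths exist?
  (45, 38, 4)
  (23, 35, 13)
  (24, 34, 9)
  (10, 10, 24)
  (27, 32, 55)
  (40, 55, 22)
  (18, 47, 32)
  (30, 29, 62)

(4,38,45): 4+38 ≤ 45 → not valid
(13,23,35): 13+23 > 35 → valid
(9,24,34): 9+24 ≤ 34 → not valid
(10,10,24): 10+10 ≤ 24 → not valid
(27,32,55): 27+32 > 55 → valid
(22,40,55): 22+40 > 55 → valid
(18,32,47): 18+32 > 47 → valid
(29,30,62): 29+30 ≤ 62 → not valid
4 of the 8 triples form a triangle.

4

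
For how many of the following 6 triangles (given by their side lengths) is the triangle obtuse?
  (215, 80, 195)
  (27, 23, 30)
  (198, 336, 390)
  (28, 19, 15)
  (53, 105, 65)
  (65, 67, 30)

(215,80,195): 80²+195² = 44425 < 46225 = 215² → obtuse
(27,23,30): 23²+27² = 1258 > 900 = 30² → acute
(198,336,390): 198²+336² = 152100 = 390² → right
(28,19,15): 15²+19² = 586 < 784 = 28² → obtuse
(53,105,65): 53²+65² = 7034 < 11025 = 105² → obtuse
(65,67,30): 30²+65² = 5125 > 4489 = 67² → acute
3 of the 6 are obtuse.

3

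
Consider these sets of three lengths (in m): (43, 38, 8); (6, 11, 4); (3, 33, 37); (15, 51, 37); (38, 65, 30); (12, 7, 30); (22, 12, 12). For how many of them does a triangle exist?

(8,38,43): 8+38 > 43 → valid
(4,6,11): 4+6 ≤ 11 → not valid
(3,33,37): 3+33 ≤ 37 → not valid
(15,37,51): 15+37 > 51 → valid
(30,38,65): 30+38 > 65 → valid
(7,12,30): 7+12 ≤ 30 → not valid
(12,12,22): 12+12 > 22 → valid
4 of the 7 triples form a triangle.

4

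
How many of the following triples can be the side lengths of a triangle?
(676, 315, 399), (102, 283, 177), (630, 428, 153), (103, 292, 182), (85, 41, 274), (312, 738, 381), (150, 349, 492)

(315,399,676): 315+399 > 676 → valid
(102,177,283): 102+177 ≤ 283 → not valid
(153,428,630): 153+428 ≤ 630 → not valid
(103,182,292): 103+182 ≤ 292 → not valid
(41,85,274): 41+85 ≤ 274 → not valid
(312,381,738): 312+381 ≤ 738 → not valid
(150,349,492): 150+349 > 492 → valid
2 of the 7 triples form a triangle.

2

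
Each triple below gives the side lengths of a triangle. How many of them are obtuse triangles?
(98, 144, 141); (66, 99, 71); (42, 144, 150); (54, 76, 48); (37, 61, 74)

(98,144,141): 98²+141² = 29485 > 20736 = 144² → acute
(66,99,71): 66²+71² = 9397 < 9801 = 99² → obtuse
(42,144,150): 42²+144² = 22500 = 150² → right
(54,76,48): 48²+54² = 5220 < 5776 = 76² → obtuse
(37,61,74): 37²+61² = 5090 < 5476 = 74² → obtuse
3 of the 5 are obtuse.

3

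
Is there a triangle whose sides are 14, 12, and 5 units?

Yes

The longest side is 14, and the other two sum to 17.
Since 17 > 14, the triangle inequality holds.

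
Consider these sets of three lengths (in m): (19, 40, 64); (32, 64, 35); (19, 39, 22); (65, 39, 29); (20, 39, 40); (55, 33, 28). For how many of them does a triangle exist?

5

(19,40,64): 19+40 ≤ 64 → not valid
(32,35,64): 32+35 > 64 → valid
(19,22,39): 19+22 > 39 → valid
(29,39,65): 29+39 > 65 → valid
(20,39,40): 20+39 > 40 → valid
(28,33,55): 28+33 > 55 → valid
5 of the 6 triples form a triangle.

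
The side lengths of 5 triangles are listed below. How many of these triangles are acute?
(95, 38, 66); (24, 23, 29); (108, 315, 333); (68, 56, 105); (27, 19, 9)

1

(95,38,66): 38²+66² = 5800 < 9025 = 95² → obtuse
(24,23,29): 23²+24² = 1105 > 841 = 29² → acute
(108,315,333): 108²+315² = 110889 = 333² → right
(68,56,105): 56²+68² = 7760 < 11025 = 105² → obtuse
(27,19,9): 9²+19² = 442 < 729 = 27² → obtuse
1 of the 5 is acute.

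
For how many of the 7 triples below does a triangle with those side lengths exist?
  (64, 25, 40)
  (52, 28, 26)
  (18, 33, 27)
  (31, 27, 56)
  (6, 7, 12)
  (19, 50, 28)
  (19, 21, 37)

6

(25,40,64): 25+40 > 64 → valid
(26,28,52): 26+28 > 52 → valid
(18,27,33): 18+27 > 33 → valid
(27,31,56): 27+31 > 56 → valid
(6,7,12): 6+7 > 12 → valid
(19,28,50): 19+28 ≤ 50 → not valid
(19,21,37): 19+21 > 37 → valid
6 of the 7 triples form a triangle.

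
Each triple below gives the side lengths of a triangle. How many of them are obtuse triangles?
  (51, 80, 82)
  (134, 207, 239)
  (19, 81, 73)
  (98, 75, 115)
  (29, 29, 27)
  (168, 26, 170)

(51,80,82): 51²+80² = 9001 > 6724 = 82² → acute
(134,207,239): 134²+207² = 60805 > 57121 = 239² → acute
(19,81,73): 19²+73² = 5690 < 6561 = 81² → obtuse
(98,75,115): 75²+98² = 15229 > 13225 = 115² → acute
(29,29,27): 27²+29² = 1570 > 841 = 29² → acute
(168,26,170): 26²+168² = 28900 = 170² → right
1 of the 6 is obtuse.

1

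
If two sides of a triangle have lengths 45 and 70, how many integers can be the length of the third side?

89

The third side lies in the open interval (25, 115).
Integers from 26 to 114 inclusive: 114 − 26 + 1 = 89.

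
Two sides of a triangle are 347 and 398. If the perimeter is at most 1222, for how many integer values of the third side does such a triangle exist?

Triangle inequality: 51 < x < 745. Perimeter ≤ 1222 gives x ≤ 1222 − 347 − 398 = 477.
So 51 < x ≤ 477; integers 52 through 477: 426 values.

426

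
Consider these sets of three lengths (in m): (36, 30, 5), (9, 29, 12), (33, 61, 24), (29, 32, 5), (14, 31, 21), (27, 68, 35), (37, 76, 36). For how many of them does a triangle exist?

(5,30,36): 5+30 ≤ 36 → not valid
(9,12,29): 9+12 ≤ 29 → not valid
(24,33,61): 24+33 ≤ 61 → not valid
(5,29,32): 5+29 > 32 → valid
(14,21,31): 14+21 > 31 → valid
(27,35,68): 27+35 ≤ 68 → not valid
(36,37,76): 36+37 ≤ 76 → not valid
2 of the 7 triples form a triangle.

2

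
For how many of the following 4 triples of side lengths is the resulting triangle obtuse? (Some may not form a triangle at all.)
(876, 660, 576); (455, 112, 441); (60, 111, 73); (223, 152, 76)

2

(876,660,576): 576²+660² = 767376 = 876² → right
(455,112,441): 112²+441² = 207025 = 455² → right
(60,111,73): 60²+73² = 8929 < 12321 = 111² → obtuse
(223,152,76): 76²+152² = 28880 < 49729 = 223² → obtuse
2 of the 4 are obtuse.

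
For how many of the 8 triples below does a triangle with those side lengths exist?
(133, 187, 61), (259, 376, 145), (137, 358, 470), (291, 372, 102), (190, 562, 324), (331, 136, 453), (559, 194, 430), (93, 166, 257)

(61,133,187): 61+133 > 187 → valid
(145,259,376): 145+259 > 376 → valid
(137,358,470): 137+358 > 470 → valid
(102,291,372): 102+291 > 372 → valid
(190,324,562): 190+324 ≤ 562 → not valid
(136,331,453): 136+331 > 453 → valid
(194,430,559): 194+430 > 559 → valid
(93,166,257): 93+166 > 257 → valid
7 of the 8 triples form a triangle.

7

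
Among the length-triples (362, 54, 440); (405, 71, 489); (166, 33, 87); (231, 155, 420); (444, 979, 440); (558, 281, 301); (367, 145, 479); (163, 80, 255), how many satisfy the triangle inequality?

2

(54,362,440): 54+362 ≤ 440 → not valid
(71,405,489): 71+405 ≤ 489 → not valid
(33,87,166): 33+87 ≤ 166 → not valid
(155,231,420): 155+231 ≤ 420 → not valid
(440,444,979): 440+444 ≤ 979 → not valid
(281,301,558): 281+301 > 558 → valid
(145,367,479): 145+367 > 479 → valid
(80,163,255): 80+163 ≤ 255 → not valid
2 of the 8 triples form a triangle.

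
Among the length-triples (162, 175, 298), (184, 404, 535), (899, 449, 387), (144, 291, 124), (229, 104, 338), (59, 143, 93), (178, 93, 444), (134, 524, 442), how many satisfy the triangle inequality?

(162,175,298): 162+175 > 298 → valid
(184,404,535): 184+404 > 535 → valid
(387,449,899): 387+449 ≤ 899 → not valid
(124,144,291): 124+144 ≤ 291 → not valid
(104,229,338): 104+229 ≤ 338 → not valid
(59,93,143): 59+93 > 143 → valid
(93,178,444): 93+178 ≤ 444 → not valid
(134,442,524): 134+442 > 524 → valid
4 of the 8 triples form a triangle.

4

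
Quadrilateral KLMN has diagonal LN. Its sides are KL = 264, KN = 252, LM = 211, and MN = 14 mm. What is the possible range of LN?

197 < LN < 225

From triangle KLN: |264 − 252| < LN < 264 + 252, i.e. 12 < LN < 516.
From triangle MLN: 197 < LN < 225.
Both must hold, so LN lies in the intersection.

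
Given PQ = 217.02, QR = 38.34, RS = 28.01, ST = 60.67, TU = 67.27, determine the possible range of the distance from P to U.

22.73 ≤ PU ≤ 411.31

The maximum is all hops collinear in one direction: 217.02 + 38.34 + 28.01 + 60.67 + 67.27 = 411.31.
The longest hop is 217.02; the others sum to 194.29. Folding the others back against it leaves at least 217.02 − 194.29 = 22.73.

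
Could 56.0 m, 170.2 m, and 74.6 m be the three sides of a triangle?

No

The longest side is 170.2, but the other two sum to only 130.6.
130.6 < 170.2, so the triangle inequality fails.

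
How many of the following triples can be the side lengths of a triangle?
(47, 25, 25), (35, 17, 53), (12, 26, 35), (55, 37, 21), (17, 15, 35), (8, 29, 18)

3

(25,25,47): 25+25 > 47 → valid
(17,35,53): 17+35 ≤ 53 → not valid
(12,26,35): 12+26 > 35 → valid
(21,37,55): 21+37 > 55 → valid
(15,17,35): 15+17 ≤ 35 → not valid
(8,18,29): 8+18 ≤ 29 → not valid
3 of the 6 triples form a triangle.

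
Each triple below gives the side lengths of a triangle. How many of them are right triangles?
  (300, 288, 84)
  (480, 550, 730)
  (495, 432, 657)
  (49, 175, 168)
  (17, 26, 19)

4

(300,288,84): 84²+288² = 90000 = 300² → right
(480,550,730): 480²+550² = 532900 = 730² → right
(495,432,657): 432²+495² = 431649 = 657² → right
(49,175,168): 49²+168² = 30625 = 175² → right
(17,26,19): 17²+19² = 650 < 676 = 26² → obtuse
4 of the 5 are right.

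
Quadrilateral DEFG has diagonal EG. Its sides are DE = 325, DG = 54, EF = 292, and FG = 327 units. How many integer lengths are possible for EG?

107

From triangle DEG: 271 < EG < 379.
From triangle FEG: 35 < EG < 619.
Intersection: 271 < EG < 379, so integers 272 through 378: 107 values.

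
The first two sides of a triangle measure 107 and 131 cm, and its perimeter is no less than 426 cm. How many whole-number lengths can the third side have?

Triangle inequality: 24 < x < 238. Perimeter ≥ 426 gives x ≥ 426 − 107 − 131 = 188.
So 188 ≤ x < 238; integers 188 through 237: 50 values.

50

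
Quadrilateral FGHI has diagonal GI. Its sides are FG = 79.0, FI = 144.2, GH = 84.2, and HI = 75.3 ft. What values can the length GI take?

From triangle FGI: |79.0 − 144.2| < GI < 79.0 + 144.2, i.e. 65.2 < GI < 223.2.
From triangle HGI: 8.9 < GI < 159.5.
Both must hold, so GI lies in the intersection.

65.2 < GI < 159.5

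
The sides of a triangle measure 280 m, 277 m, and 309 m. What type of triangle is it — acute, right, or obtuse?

acute

Compare the square of the longest side to the sum of squares of the other two: 277² + 280² = 155129 > 95481 = 309².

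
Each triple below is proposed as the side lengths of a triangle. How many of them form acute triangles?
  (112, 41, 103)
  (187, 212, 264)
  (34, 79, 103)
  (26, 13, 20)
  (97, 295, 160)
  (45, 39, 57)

2

(112,41,103): 41²+103² = 12290 < 12544 = 112² → obtuse
(187,212,264): 187²+212² = 79913 > 69696 = 264² → acute
(34,79,103): 34²+79² = 7397 < 10609 = 103² → obtuse
(26,13,20): 13²+20² = 569 < 676 = 26² → obtuse
(97,295,160): 97+160 ≤ 295, not a triangle
(45,39,57): 39²+45² = 3546 > 3249 = 57² → acute
2 of the 6 are acute.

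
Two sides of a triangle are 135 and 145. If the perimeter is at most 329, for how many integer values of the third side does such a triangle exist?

39

Triangle inequality: 10 < x < 280. Perimeter ≤ 329 gives x ≤ 329 − 135 − 145 = 49.
So 10 < x ≤ 49; integers 11 through 49: 39 values.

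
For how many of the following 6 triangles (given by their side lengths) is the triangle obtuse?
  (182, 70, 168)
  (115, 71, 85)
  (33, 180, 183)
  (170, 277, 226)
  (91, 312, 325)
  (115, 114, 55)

(182,70,168): 70²+168² = 33124 = 182² → right
(115,71,85): 71²+85² = 12266 < 13225 = 115² → obtuse
(33,180,183): 33²+180² = 33489 = 183² → right
(170,277,226): 170²+226² = 79976 > 76729 = 277² → acute
(91,312,325): 91²+312² = 105625 = 325² → right
(115,114,55): 55²+114² = 16021 > 13225 = 115² → acute
1 of the 6 is obtuse.

1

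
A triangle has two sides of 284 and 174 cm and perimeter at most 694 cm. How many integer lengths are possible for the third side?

Triangle inequality: 110 < x < 458. Perimeter ≤ 694 gives x ≤ 694 − 284 − 174 = 236.
So 110 < x ≤ 236; integers 111 through 236: 126 values.

126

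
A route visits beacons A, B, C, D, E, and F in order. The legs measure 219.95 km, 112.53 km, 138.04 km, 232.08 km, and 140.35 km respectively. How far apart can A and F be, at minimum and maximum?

The maximum is all hops collinear in one direction: 219.95 + 112.53 + 138.04 + 232.08 + 140.35 = 842.95.
The longest hop is 232.08; the others sum to 610.87. Since 232.08 ≤ 610.87, the path can fold back on itself completely, so the minimum distance is 0.

0 ≤ AF ≤ 842.95 km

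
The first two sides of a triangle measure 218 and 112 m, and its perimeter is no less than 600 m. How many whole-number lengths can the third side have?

60

Triangle inequality: 106 < x < 330. Perimeter ≥ 600 gives x ≥ 600 − 218 − 112 = 270.
So 270 ≤ x < 330; integers 270 through 329: 60 values.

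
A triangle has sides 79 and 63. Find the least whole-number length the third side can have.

The third side must be strictly greater than |79 − 63| = 16.
The smallest integer above 16 is 17.

17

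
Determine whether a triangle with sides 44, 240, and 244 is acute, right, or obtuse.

Compare the square of the longest side to the sum of squares of the other two: 44² + 240² = 59536 = 244².

right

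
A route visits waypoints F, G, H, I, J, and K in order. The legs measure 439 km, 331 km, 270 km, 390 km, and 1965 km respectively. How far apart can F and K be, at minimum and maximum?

The maximum is all hops collinear in one direction: 439 + 331 + 270 + 390 + 1965 = 3395.
The longest hop is 1965; the others sum to 1430. Folding the others back against it leaves at least 1965 − 1430 = 535.

535 ≤ FK ≤ 3395 km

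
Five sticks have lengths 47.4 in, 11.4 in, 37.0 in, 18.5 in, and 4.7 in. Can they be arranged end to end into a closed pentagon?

A pentagon exists iff every side is shorter than the sum of the others — equivalently, the longest side is less than the sum of the rest.
Longest side 47.4 < 71.6 (sum of the remaining 4), so yes.

Yes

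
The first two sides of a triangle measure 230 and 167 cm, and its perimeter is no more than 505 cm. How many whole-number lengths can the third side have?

45

Triangle inequality: 63 < x < 397. Perimeter ≤ 505 gives x ≤ 505 − 230 − 167 = 108.
So 63 < x ≤ 108; integers 64 through 108: 45 values.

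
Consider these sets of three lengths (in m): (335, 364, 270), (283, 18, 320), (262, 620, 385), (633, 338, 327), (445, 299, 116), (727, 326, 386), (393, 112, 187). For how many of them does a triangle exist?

(270,335,364): 270+335 > 364 → valid
(18,283,320): 18+283 ≤ 320 → not valid
(262,385,620): 262+385 > 620 → valid
(327,338,633): 327+338 > 633 → valid
(116,299,445): 116+299 ≤ 445 → not valid
(326,386,727): 326+386 ≤ 727 → not valid
(112,187,393): 112+187 ≤ 393 → not valid
3 of the 7 triples form a triangle.

3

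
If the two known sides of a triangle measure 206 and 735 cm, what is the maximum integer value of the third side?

940

The third side must be strictly less than 206 + 735 = 941.
The largest integer below 941 is 940.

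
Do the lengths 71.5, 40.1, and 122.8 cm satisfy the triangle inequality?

The longest side is 122.8, but the other two sum to only 111.6.
111.6 < 122.8, so the triangle inequality fails.

No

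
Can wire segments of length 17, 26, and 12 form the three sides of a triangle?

The longest side is 26, and the other two sum to 29.
Since 29 > 26, the triangle inequality holds.

Yes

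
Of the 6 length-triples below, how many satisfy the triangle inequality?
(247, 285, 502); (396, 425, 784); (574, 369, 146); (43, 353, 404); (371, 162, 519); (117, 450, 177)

3

(247,285,502): 247+285 > 502 → valid
(396,425,784): 396+425 > 784 → valid
(146,369,574): 146+369 ≤ 574 → not valid
(43,353,404): 43+353 ≤ 404 → not valid
(162,371,519): 162+371 > 519 → valid
(117,177,450): 117+177 ≤ 450 → not valid
3 of the 6 triples form a triangle.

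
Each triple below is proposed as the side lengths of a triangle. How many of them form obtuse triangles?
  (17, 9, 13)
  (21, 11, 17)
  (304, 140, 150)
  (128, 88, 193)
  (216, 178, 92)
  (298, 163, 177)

5

(17,9,13): 9²+13² = 250 < 289 = 17² → obtuse
(21,11,17): 11²+17² = 410 < 441 = 21² → obtuse
(304,140,150): 140+150 ≤ 304, not a triangle
(128,88,193): 88²+128² = 24128 < 37249 = 193² → obtuse
(216,178,92): 92²+178² = 40148 < 46656 = 216² → obtuse
(298,163,177): 163²+177² = 57898 < 88804 = 298² → obtuse
5 of the 6 are obtuse.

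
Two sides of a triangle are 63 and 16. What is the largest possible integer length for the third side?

The third side must be strictly less than 63 + 16 = 79.
The largest integer below 79 is 78.

78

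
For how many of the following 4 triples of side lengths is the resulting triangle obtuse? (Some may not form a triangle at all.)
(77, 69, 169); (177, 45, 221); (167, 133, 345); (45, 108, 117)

1

(77,69,169): 69+77 ≤ 169, not a triangle
(177,45,221): 45²+177² = 33354 < 48841 = 221² → obtuse
(167,133,345): 133+167 ≤ 345, not a triangle
(45,108,117): 45²+108² = 13689 = 117² → right
1 of the 4 is obtuse.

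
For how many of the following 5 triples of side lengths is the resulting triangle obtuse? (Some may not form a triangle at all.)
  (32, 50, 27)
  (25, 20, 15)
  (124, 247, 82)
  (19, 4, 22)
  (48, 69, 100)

(32,50,27): 27²+32² = 1753 < 2500 = 50² → obtuse
(25,20,15): 15²+20² = 625 = 25² → right
(124,247,82): 82+124 ≤ 247, not a triangle
(19,4,22): 4²+19² = 377 < 484 = 22² → obtuse
(48,69,100): 48²+69² = 7065 < 10000 = 100² → obtuse
3 of the 5 are obtuse.

3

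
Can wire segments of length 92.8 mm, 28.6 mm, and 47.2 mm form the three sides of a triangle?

The longest side is 92.8, but the other two sum to only 75.8.
75.8 < 92.8, so the triangle inequality fails.

No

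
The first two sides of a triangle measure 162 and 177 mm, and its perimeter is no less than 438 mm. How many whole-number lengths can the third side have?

240

Triangle inequality: 15 < x < 339. Perimeter ≥ 438 gives x ≥ 438 − 162 − 177 = 99.
So 99 ≤ x < 339; integers 99 through 338: 240 values.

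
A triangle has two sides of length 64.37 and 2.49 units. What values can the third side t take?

By the triangle inequality, t must be less than 64.37 + 2.49 = 66.86 and greater than |64.37 − 2.49| = 61.88.

61.88 < t < 66.86 (units)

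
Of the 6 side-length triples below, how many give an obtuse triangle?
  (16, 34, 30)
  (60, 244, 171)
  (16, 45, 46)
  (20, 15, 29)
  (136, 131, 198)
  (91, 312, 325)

(16,34,30): 16²+30² = 1156 = 34² → right
(60,244,171): 60+171 ≤ 244, not a triangle
(16,45,46): 16²+45² = 2281 > 2116 = 46² → acute
(20,15,29): 15²+20² = 625 < 841 = 29² → obtuse
(136,131,198): 131²+136² = 35657 < 39204 = 198² → obtuse
(91,312,325): 91²+312² = 105625 = 325² → right
2 of the 6 are obtuse.

2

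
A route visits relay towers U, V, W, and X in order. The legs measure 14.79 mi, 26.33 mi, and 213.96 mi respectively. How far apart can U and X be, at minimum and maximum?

172.84 ≤ UX ≤ 255.08 mi

The maximum is all hops collinear in one direction: 14.79 + 26.33 + 213.96 = 255.08.
The longest hop is 213.96; the others sum to 41.12. Folding the others back against it leaves at least 213.96 − 41.12 = 172.84.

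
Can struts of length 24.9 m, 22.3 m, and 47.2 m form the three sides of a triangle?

No

The two shorter sides sum to 47.2, exactly equal to the longest side 47.2.
That gives only a degenerate (flat) triangle — the inequality must be strict.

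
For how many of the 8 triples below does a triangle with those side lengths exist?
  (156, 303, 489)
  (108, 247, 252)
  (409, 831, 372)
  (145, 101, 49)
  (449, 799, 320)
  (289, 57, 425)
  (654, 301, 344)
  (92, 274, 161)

(156,303,489): 156+303 ≤ 489 → not valid
(108,247,252): 108+247 > 252 → valid
(372,409,831): 372+409 ≤ 831 → not valid
(49,101,145): 49+101 > 145 → valid
(320,449,799): 320+449 ≤ 799 → not valid
(57,289,425): 57+289 ≤ 425 → not valid
(301,344,654): 301+344 ≤ 654 → not valid
(92,161,274): 92+161 ≤ 274 → not valid
2 of the 8 triples form a triangle.

2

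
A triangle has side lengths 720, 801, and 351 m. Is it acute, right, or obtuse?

Compare the square of the longest side to the sum of squares of the other two: 351² + 720² = 641601 = 801².

right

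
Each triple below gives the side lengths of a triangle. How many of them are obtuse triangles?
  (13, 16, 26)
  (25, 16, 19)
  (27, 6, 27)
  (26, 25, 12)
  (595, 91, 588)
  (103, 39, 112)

(13,16,26): 13²+16² = 425 < 676 = 26² → obtuse
(25,16,19): 16²+19² = 617 < 625 = 25² → obtuse
(27,6,27): 6²+27² = 765 > 729 = 27² → acute
(26,25,12): 12²+25² = 769 > 676 = 26² → acute
(595,91,588): 91²+588² = 354025 = 595² → right
(103,39,112): 39²+103² = 12130 < 12544 = 112² → obtuse
3 of the 6 are obtuse.

3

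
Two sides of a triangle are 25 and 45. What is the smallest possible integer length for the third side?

21

The third side must be strictly greater than |25 − 45| = 20.
The smallest integer above 20 is 21.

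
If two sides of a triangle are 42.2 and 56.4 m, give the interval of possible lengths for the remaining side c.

By the triangle inequality, c must be less than 42.2 + 56.4 = 98.6 and greater than |42.2 − 56.4| = 14.2.

14.2 < c < 98.6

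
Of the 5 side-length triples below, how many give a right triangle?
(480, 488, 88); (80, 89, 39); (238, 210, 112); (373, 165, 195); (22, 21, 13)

3

(480,488,88): 88²+480² = 238144 = 488² → right
(80,89,39): 39²+80² = 7921 = 89² → right
(238,210,112): 112²+210² = 56644 = 238² → right
(373,165,195): 165+195 ≤ 373, not a triangle
(22,21,13): 13²+21² = 610 > 484 = 22² → acute
3 of the 5 are right.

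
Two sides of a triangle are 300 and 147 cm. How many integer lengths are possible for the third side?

The third side lies in the open interval (153, 447).
Integers from 154 to 446 inclusive: 446 − 154 + 1 = 293.

293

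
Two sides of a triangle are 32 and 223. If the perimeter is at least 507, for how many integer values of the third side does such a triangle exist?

Triangle inequality: 191 < x < 255. Perimeter ≥ 507 gives x ≥ 507 − 32 − 223 = 252.
So 252 ≤ x < 255; integers 252 through 254: 3 values.

3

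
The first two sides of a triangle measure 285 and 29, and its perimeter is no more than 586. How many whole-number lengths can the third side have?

16

Triangle inequality: 256 < x < 314. Perimeter ≤ 586 gives x ≤ 586 − 285 − 29 = 272.
So 256 < x ≤ 272; integers 257 through 272: 16 values.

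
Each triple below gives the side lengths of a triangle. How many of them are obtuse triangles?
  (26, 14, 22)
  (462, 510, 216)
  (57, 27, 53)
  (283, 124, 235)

1

(26,14,22): 14²+22² = 680 > 676 = 26² → acute
(462,510,216): 216²+462² = 260100 = 510² → right
(57,27,53): 27²+53² = 3538 > 3249 = 57² → acute
(283,124,235): 124²+235² = 70601 < 80089 = 283² → obtuse
1 of the 4 is obtuse.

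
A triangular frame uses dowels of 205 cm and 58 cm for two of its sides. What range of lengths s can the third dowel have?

147 < s < 263 (cm)

By the triangle inequality, s must be less than 205 + 58 = 263 and greater than |205 − 58| = 147.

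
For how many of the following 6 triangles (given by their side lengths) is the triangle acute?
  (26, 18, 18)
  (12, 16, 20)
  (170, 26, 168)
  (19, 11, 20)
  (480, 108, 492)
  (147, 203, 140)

1

(26,18,18): 18²+18² = 648 < 676 = 26² → obtuse
(12,16,20): 12²+16² = 400 = 20² → right
(170,26,168): 26²+168² = 28900 = 170² → right
(19,11,20): 11²+19² = 482 > 400 = 20² → acute
(480,108,492): 108²+480² = 242064 = 492² → right
(147,203,140): 140²+147² = 41209 = 203² → right
1 of the 6 is acute.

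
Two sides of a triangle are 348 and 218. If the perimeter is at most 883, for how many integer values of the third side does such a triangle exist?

Triangle inequality: 130 < x < 566. Perimeter ≤ 883 gives x ≤ 883 − 348 − 218 = 317.
So 130 < x ≤ 317; integers 131 through 317: 187 values.

187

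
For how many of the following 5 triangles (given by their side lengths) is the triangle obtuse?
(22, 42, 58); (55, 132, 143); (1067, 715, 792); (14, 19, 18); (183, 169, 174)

1

(22,42,58): 22²+42² = 2248 < 3364 = 58² → obtuse
(55,132,143): 55²+132² = 20449 = 143² → right
(1067,715,792): 715²+792² = 1138489 = 1067² → right
(14,19,18): 14²+18² = 520 > 361 = 19² → acute
(183,169,174): 169²+174² = 58837 > 33489 = 183² → acute
1 of the 5 is obtuse.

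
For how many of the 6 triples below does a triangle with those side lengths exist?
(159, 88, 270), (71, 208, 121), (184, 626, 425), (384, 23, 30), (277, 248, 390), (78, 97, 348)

(88,159,270): 88+159 ≤ 270 → not valid
(71,121,208): 71+121 ≤ 208 → not valid
(184,425,626): 184+425 ≤ 626 → not valid
(23,30,384): 23+30 ≤ 384 → not valid
(248,277,390): 248+277 > 390 → valid
(78,97,348): 78+97 ≤ 348 → not valid
1 of the 6 triples forms a triangle.

1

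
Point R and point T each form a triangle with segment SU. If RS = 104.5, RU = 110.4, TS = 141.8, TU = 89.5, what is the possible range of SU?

52.3 < SU < 214.9

From triangle RSU: |104.5 − 110.4| < SU < 104.5 + 110.4, i.e. 5.9 < SU < 214.9.
From triangle TSU: 52.3 < SU < 231.3.
Both must hold, so SU lies in the intersection.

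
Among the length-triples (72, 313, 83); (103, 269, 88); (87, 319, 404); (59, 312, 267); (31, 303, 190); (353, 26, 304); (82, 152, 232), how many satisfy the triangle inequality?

3

(72,83,313): 72+83 ≤ 313 → not valid
(88,103,269): 88+103 ≤ 269 → not valid
(87,319,404): 87+319 > 404 → valid
(59,267,312): 59+267 > 312 → valid
(31,190,303): 31+190 ≤ 303 → not valid
(26,304,353): 26+304 ≤ 353 → not valid
(82,152,232): 82+152 > 232 → valid
3 of the 7 triples form a triangle.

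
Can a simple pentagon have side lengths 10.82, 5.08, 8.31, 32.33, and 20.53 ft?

Yes

A pentagon exists iff every side is shorter than the sum of the others — equivalently, the longest side is less than the sum of the rest.
Longest side 32.33 < 44.74 (sum of the remaining 4), so yes.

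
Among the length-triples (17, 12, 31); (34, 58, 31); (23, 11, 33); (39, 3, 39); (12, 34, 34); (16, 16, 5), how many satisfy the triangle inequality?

(12,17,31): 12+17 ≤ 31 → not valid
(31,34,58): 31+34 > 58 → valid
(11,23,33): 11+23 > 33 → valid
(3,39,39): 3+39 > 39 → valid
(12,34,34): 12+34 > 34 → valid
(5,16,16): 5+16 > 16 → valid
5 of the 6 triples form a triangle.

5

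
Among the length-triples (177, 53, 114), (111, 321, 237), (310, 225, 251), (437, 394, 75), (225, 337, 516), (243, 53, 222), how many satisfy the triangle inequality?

5

(53,114,177): 53+114 ≤ 177 → not valid
(111,237,321): 111+237 > 321 → valid
(225,251,310): 225+251 > 310 → valid
(75,394,437): 75+394 > 437 → valid
(225,337,516): 225+337 > 516 → valid
(53,222,243): 53+222 > 243 → valid
5 of the 6 triples form a triangle.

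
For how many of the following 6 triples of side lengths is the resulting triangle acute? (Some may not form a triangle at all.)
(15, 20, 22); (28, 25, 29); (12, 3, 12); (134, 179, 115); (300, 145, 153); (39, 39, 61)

3

(15,20,22): 15²+20² = 625 > 484 = 22² → acute
(28,25,29): 25²+28² = 1409 > 841 = 29² → acute
(12,3,12): 3²+12² = 153 > 144 = 12² → acute
(134,179,115): 115²+134² = 31181 < 32041 = 179² → obtuse
(300,145,153): 145+153 ≤ 300, not a triangle
(39,39,61): 39²+39² = 3042 < 3721 = 61² → obtuse
3 of the 6 are acute.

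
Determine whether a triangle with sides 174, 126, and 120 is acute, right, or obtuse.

Compare the square of the longest side to the sum of squares of the other two: 120² + 126² = 30276 = 174².

right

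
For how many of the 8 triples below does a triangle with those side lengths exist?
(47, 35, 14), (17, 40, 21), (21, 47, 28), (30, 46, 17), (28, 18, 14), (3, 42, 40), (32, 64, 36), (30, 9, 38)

7

(14,35,47): 14+35 > 47 → valid
(17,21,40): 17+21 ≤ 40 → not valid
(21,28,47): 21+28 > 47 → valid
(17,30,46): 17+30 > 46 → valid
(14,18,28): 14+18 > 28 → valid
(3,40,42): 3+40 > 42 → valid
(32,36,64): 32+36 > 64 → valid
(9,30,38): 9+30 > 38 → valid
7 of the 8 triples form a triangle.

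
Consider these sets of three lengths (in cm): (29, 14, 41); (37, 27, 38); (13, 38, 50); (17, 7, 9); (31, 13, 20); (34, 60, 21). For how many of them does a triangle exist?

4

(14,29,41): 14+29 > 41 → valid
(27,37,38): 27+37 > 38 → valid
(13,38,50): 13+38 > 50 → valid
(7,9,17): 7+9 ≤ 17 → not valid
(13,20,31): 13+20 > 31 → valid
(21,34,60): 21+34 ≤ 60 → not valid
4 of the 6 triples form a triangle.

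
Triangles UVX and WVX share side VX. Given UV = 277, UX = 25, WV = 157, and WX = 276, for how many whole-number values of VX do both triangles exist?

From triangle UVX: 252 < VX < 302.
From triangle WVX: 119 < VX < 433.
Intersection: 252 < VX < 302, so integers 253 through 301: 49 values.

49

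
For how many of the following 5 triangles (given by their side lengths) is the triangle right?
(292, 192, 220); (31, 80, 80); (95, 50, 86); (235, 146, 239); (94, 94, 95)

(292,192,220): 192²+220² = 85264 = 292² → right
(31,80,80): 31²+80² = 7361 > 6400 = 80² → acute
(95,50,86): 50²+86² = 9896 > 9025 = 95² → acute
(235,146,239): 146²+235² = 76541 > 57121 = 239² → acute
(94,94,95): 94²+94² = 17672 > 9025 = 95² → acute
1 of the 5 is right.

1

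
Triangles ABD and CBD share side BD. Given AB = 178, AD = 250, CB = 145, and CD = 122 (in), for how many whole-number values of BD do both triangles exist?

From triangle ABD: 72 < BD < 428.
From triangle CBD: 23 < BD < 267.
Intersection: 72 < BD < 267, so integers 73 through 266: 194 values.

194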